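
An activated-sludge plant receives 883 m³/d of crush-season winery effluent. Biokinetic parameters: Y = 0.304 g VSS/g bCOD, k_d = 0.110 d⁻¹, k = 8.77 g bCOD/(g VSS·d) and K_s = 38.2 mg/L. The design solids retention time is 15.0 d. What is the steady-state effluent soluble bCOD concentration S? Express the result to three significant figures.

From the Monod/SRT balance for a CMAS, S = K_s·(1+k_d θ_c)/[θ_c·(Y k − k_d) − 1] = 38.2 × (1 + 0.110 × 15.0) / [15.0 × (0.304 × 8.77 − 0.110) − 1] = 101.2 / 37.34 = 2.711 mg/L.

S ≈ 2.71 mg/L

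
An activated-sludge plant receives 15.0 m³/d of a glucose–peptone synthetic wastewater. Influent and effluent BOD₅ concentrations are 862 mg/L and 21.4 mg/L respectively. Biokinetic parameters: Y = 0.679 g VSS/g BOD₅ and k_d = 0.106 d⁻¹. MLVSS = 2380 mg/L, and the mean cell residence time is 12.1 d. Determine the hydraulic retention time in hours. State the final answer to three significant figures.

τ ≈ 30.5 h

From the SRT design equation V = Y Q (S₀−S) θ_c / [X (1 + k_d θ_c)] = 0.679 × 15.0 × (862 − 21.4) × 12.1 / [2380 × (1 + 0.106 × 12.1)] = 1.04×10^5 / 5433 = 19.07 m³.
Hydraulic retention time τ = V/Q = 19.07 / 15.0 = 1.271 d = 30.51 h.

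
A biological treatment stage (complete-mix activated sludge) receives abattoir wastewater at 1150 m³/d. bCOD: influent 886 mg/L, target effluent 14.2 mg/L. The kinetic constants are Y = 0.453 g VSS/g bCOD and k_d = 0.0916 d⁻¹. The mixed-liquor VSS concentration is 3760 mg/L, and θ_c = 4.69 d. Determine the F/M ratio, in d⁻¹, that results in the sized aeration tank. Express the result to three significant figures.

F/M ≈ 0.684 d⁻¹

Steady-state biomass mass balance: V·X·(1 + k_d·θ_c) = Y·Q·(S₀ − S)·θ_c, so V = 0.453 × 1150 × (886 − 14.2) × 4.69 / [3760 × (1 + 0.0916 × 4.69)] = 2.13×10^6 / 5375 = 396.3 m³.
Food-to-microorganism ratio F/M = Q S₀ / (V X) = 1150 × 886 / (396.3 × 3760) = 0.6839 d⁻¹.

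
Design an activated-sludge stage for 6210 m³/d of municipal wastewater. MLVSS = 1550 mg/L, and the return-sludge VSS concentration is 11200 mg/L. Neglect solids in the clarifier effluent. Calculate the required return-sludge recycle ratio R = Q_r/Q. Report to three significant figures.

R ≈ 0.161

R = Q_r/Q = X/(X_r − X) = 1550 / (11200 − 1550) = 0.1606.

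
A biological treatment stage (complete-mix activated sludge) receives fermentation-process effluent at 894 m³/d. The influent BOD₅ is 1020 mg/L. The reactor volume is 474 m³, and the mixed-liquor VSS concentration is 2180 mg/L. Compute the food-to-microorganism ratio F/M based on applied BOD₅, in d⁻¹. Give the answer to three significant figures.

F/M ≈ 0.882 d⁻¹

Food-to-microorganism ratio F/M = Q S₀ / (V X) = 894 × 1020 / (474.0 × 2180) = 0.8825 d⁻¹.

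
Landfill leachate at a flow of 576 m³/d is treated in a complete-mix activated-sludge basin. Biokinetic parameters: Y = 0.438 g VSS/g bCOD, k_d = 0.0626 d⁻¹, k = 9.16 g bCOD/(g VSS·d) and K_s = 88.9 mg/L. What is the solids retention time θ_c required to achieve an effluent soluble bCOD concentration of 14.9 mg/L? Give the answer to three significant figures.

Specific growth rate at S = 14.9 mg/L: μ = YkS/(K_s+S) = 0.438·9.16·14.9/(88.9+14.9) = 0.5759 d⁻¹.
θ_c = 1/(μ − k_d) = 1/(0.5759 − 0.0626) = 1/0.5133 = 1.948 d.

θ_c ≈ 1.95 d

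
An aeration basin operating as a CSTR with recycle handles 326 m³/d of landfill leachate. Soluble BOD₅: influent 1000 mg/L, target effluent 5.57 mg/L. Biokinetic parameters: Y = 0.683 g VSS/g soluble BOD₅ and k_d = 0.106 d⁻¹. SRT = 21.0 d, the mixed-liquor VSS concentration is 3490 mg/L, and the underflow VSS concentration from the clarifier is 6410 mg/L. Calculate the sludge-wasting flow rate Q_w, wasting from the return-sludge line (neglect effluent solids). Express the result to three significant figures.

Q_w ≈ 10.7 m³/d

From the SRT design equation V = Y Q (S₀−S) θ_c / [X (1 + k_d θ_c)] = 0.683 × 326 × (1000 − 5.57) × 21.0 / [3490 × (1 + 0.106 × 21.0)] = 4.65×10^6 / 11259 = 413.0 m³.
Wasting from the return line (neglecting effluent solids): Q_w = V·X / (θ_c·X_r) = 413.0 × 3490 / (21.0 × 6410) = 10.71 m³/d.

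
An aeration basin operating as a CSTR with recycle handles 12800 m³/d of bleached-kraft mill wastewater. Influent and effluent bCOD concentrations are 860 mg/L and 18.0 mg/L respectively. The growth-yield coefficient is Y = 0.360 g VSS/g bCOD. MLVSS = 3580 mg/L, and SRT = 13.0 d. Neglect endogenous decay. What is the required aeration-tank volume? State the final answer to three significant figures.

With k_d = 0 the design equation reduces to V = Y Q (S₀−S) θ_c / X = 0.360 × 12800 × (860 − 18.0) × 13.0 / 3580 = 14089 m³.

V ≈ 14100 m³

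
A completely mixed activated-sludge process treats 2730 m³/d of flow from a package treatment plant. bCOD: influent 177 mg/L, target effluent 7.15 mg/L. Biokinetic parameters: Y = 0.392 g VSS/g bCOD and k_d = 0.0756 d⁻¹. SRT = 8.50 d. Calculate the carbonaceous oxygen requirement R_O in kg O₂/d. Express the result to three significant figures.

R_O ≈ 307 kg O₂/d

Y_obs = Y / (1 + k_d θ_c) = 0.392 / (1 + 0.0756 × 8.50) = 0.392 / 1.643 = 0.2386.
Substrate removed = Q·(S₀ − S) = 2730 m³/d × (177 − 7.15) g/m³ = 4.64×10^5 g/d = 463.7 kg/d.
Biomass synthesised: P_X = Y_obs × 463.7 = 110.7 kg VSS/d.
R_O = Q·(S₀ − S) − 1.42·P_X = 463.7 − 1.42 × 110.7 = 306.6 kg O₂/d.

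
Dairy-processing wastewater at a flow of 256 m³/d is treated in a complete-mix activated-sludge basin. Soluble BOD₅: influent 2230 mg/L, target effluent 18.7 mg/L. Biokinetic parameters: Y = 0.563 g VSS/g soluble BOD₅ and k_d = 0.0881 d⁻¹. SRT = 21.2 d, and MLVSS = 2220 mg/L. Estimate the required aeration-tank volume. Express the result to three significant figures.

V ≈ 1060 m³

From the SRT design equation V = Y Q (S₀−S) θ_c / [X (1 + k_d θ_c)] = 0.563 × 256 × (2230 − 18.7) × 21.2 / [2220 × (1 + 0.0881 × 21.2)] = 6.76×10^6 / 6366 = 1061 m³.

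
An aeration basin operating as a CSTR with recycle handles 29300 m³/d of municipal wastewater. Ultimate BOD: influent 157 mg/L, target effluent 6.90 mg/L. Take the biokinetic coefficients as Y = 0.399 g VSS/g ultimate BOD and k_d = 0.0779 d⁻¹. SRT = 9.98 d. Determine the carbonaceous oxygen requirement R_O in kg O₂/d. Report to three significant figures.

The observed yield is Y_obs = Y/(1 + k_d·θ_c) = 0.399 / (1 + 0.0779 × 9.98) = 0.399 / 1.777 = 0.2245 g VSS per g ultimate BOD removed.
Q·(S₀ − S) = 29300 × (157 − 6.90) × 10⁻³ = 4398 kg/d removed.
Biomass synthesised: P_X = Y_obs × 4398 = 987.2 kg VSS/d.
Carbonaceous O₂ demand = substrate oxidised − cell-mass equivalent = 4398 − 1.42 × 987.2 = 2996 kg O₂/d.

R_O ≈ 3000 kg O₂/d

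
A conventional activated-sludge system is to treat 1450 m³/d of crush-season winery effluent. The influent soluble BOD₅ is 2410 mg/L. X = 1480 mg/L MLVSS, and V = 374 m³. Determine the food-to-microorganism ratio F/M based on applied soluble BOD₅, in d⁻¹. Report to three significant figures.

F/M ≈ 6.31 d⁻¹

Food-to-microorganism ratio F/M = Q S₀ / (V X) = 1450 × 2410 / (374.0 × 1480) = 6.313 d⁻¹.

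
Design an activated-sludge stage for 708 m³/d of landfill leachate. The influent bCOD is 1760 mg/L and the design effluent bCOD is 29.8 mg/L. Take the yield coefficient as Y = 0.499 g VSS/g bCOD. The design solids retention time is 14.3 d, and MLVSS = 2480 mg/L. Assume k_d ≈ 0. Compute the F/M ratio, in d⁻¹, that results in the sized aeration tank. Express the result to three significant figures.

V·X = Y·Q·ΔS·θ_c gives V = 0.499 × 708 × (1760 − 29.8) × 14.3 / 2480 = 3525 m³.
F/M = applied load / biomass = Q·S₀/(V·X) = 708 × 1760 / (3525 × 2480) = 0.1426 d⁻¹.

F/M ≈ 0.143 d⁻¹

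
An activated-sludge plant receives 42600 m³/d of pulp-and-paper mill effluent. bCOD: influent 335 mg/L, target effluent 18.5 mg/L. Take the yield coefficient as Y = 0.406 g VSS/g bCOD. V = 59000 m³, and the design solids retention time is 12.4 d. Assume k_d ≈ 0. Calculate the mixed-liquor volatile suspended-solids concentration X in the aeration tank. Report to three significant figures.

From V·X = Y·Q·(S₀ − S)·θ_c (decay neglected): X = 0.406 × 42600 × (335 − 18.5) × 12.4 / 59000 = 1150 mg/L.

X ≈ 1150 mg/L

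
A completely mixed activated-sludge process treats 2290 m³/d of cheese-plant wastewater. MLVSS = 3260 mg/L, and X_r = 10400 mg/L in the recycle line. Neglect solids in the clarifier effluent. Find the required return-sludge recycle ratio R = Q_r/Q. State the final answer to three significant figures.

R ≈ 0.457

Solids balance on the clarifier gives (1+R)X = R·X_r, so R = X/(X_r − X) = 3260 / (10400 − 3260) = 0.4566.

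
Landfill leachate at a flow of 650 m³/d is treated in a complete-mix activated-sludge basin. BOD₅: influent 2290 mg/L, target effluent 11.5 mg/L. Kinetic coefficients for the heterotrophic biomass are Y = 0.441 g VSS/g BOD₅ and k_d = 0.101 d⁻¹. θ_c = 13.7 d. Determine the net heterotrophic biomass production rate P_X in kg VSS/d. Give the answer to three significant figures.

P_X ≈ 274 kg VSS/d

Observed yield with endogenous decay: Y_obs = Y / (1 + k_d·θ_c) = 0.441 / (1 + 0.101 × 13.7) = 0.441 / 2.384 = 0.1850 g VSS/g BOD₅.
Substrate removed = Q·(S₀ − S) = 650 m³/d × (2290 − 11.5) g/m³ = 1.48×10^6 g/d = 1481 kg/d.
Biomass produced: P_X = Y_obs·Q·ΔS = 0.1850 × 1481 ≈ 274.0 kg VSS/d.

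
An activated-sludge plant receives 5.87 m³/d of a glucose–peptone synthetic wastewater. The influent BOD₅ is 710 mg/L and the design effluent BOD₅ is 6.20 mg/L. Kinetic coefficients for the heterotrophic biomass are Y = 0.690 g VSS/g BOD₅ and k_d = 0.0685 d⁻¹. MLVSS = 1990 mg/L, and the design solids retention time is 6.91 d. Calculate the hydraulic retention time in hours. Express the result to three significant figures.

τ ≈ 27.5 h

Steady-state biomass mass balance: V·X·(1 + k_d·θ_c) = Y·Q·(S₀ − S)·θ_c, so V = 0.690 × 5.87 × (710 − 6.20) × 6.91 / [1990 × (1 + 0.0685 × 6.91)] = 1.97×10^4 / 2932 = 6.718 m³.
Hydraulic retention time τ = V/Q = 6.718 / 5.87 = 1.145 d = 27.47 h.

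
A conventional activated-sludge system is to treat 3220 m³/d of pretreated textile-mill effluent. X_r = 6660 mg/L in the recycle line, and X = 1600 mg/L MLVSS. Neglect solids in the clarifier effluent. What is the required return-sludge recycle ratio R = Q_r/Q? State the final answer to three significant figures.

R = Q_r/Q = X/(X_r − X) = 1600 / (6660 − 1600) = 0.3162.

R ≈ 0.316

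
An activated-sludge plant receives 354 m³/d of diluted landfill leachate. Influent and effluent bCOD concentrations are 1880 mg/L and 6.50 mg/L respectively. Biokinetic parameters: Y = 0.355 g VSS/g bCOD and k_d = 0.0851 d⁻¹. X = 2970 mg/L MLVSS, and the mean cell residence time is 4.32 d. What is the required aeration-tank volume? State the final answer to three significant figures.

V ≈ 250 m³

Rearranging the biomass balance for a CMAS with decay, V = Y·Q·ΔS·θ_c / [X·(1+k_d θ_c)] = 0.355 × 354 × (1880 − 6.50) × 4.32 / [2970 × (1 + 0.0851 × 4.32)] = 1.02×10^6 / 4062 = 250.4 m³.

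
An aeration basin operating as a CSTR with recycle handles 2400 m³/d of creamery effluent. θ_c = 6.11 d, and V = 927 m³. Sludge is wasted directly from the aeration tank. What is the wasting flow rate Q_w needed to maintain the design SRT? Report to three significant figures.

For wasting at MLVSS concentration, Q_w = V/θ_c = 927.0/6.11 = 151.7 m³/d.

Q_w ≈ 152 m³/d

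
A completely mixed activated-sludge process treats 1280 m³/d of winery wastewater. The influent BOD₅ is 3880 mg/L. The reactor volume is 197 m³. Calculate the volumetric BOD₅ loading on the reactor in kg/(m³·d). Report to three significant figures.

L_v ≈ 25.2 kg BOD₅/(m³·d)

L_v = Q S₀ / V = 1280 × 3880 × 10⁻³ / 197.0 = 25.21 kg/(m³·d).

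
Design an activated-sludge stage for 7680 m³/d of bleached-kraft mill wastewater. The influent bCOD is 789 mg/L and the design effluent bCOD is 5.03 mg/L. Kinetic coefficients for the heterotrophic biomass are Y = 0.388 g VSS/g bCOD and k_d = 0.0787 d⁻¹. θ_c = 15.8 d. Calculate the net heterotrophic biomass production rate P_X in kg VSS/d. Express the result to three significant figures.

P_X ≈ 1040 kg VSS/d

The observed yield is Y_obs = Y/(1 + k_d·θ_c) = 0.388 / (1 + 0.0787 × 15.8) = 0.388 / 2.243 = 0.1729 g VSS per g bCOD removed.
Mass of bCOD removed per day: Q(S₀ − S) = 7680 × 784.0 g/m³ = 6021 kg/d.
Biomass produced: P_X = Y_obs·Q·ΔS = 0.1729 × 6021 ≈ 1041 kg VSS/d.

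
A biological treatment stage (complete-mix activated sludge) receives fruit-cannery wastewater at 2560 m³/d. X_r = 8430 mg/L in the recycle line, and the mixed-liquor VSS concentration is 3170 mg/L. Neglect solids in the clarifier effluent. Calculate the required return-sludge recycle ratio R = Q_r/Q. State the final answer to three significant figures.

R ≈ 0.603

Solids balance on the clarifier gives (1+R)X = R·X_r, so R = X/(X_r − X) = 3170 / (8430 − 3170) = 0.6027.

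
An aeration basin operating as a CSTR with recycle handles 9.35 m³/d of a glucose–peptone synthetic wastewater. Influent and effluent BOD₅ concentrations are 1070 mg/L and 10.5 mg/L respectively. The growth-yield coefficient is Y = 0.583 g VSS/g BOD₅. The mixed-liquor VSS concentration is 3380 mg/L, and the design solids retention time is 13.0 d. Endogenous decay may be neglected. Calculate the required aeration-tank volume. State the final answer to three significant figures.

V ≈ 22.2 m³

V·X = Y·Q·ΔS·θ_c gives V = 0.583 × 9.35 × (1070 − 10.5) × 13.0 / 3380 = 22.21 m³.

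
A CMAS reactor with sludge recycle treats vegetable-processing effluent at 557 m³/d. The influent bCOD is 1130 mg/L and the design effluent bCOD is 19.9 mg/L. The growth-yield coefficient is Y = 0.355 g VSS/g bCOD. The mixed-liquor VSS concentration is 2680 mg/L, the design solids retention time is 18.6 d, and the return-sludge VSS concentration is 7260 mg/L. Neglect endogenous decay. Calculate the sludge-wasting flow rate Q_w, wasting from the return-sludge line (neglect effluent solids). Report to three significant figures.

Q_w ≈ 30.2 m³/d

V·X = Y·Q·ΔS·θ_c gives V = 0.355 × 557 × (1130 − 19.9) × 18.6 / 2680 = 1523 m³.
Q_w = (V·X)/(θ_c X_r) = 1523 × 2680 / (18.6 × 7260) = 30.23 m³/d.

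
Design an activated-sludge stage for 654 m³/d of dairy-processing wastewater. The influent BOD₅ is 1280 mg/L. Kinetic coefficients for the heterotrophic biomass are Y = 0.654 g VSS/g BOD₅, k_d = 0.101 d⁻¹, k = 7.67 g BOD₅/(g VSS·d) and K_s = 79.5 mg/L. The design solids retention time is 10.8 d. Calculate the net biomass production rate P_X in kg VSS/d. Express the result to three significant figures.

From the Monod/SRT balance for a CMAS, S = K_s·(1+k_d θ_c)/[θ_c·(Y k − k_d) − 1] = 79.5 × (1 + 0.101 × 10.8) / [10.8 × (0.654 × 7.67 − 0.101) − 1] = 166.2 / 52.08 = 3.191 mg/L.
The observed yield is Y_obs = Y/(1 + k_d·θ_c) = 0.654 / (1 + 0.101 × 10.8) = 0.654 / 2.091 = 0.3128 g VSS per g BOD₅ removed.
Substrate removed = Q·(S₀ − S) = 654 m³/d × (1280 − 3.19) g/m³ = 8.35×10^5 g/d = 835.0 kg/d.
Biomass produced: P_X = Y_obs·Q·ΔS = 0.3128 × 835.0 ≈ 261.2 kg VSS/d.

P_X ≈ 261 kg VSS/d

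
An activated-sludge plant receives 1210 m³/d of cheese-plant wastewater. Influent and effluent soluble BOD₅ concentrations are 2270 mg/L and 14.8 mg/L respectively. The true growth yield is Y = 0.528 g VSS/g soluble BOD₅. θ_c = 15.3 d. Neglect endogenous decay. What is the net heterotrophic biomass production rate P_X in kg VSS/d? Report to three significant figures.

No decay correction is needed, so Y_obs = Y = 0.528.
Mass of soluble BOD₅ removed per day: Q(S₀ − S) = 1210 × 2255 g/m³ = 2729 kg/d.
Net biomass production P_X = Y_obs × Q·(S₀ − S) = 0.5280 × 2729 = 1441 kg VSS/d.

P_X ≈ 1440 kg VSS/d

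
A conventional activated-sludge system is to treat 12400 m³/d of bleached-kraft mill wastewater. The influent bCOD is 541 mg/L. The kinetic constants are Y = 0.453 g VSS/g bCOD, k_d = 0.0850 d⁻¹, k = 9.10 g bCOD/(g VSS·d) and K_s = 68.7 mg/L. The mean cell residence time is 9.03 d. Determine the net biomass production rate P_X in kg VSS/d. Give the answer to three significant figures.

For a completely mixed reactor with recycle the Lawrence–McCarty relation gives S = K_s·(1 + k_d·θ_c) / [θ_c·(Y·k − k_d) − 1] = 68.7 × (1 + 0.0850 × 9.03) / [9.03 × (0.453 × 9.10 − 0.0850) − 1] = 121.4 / 35.46 = 3.425 mg/L.
The observed yield is Y_obs = Y/(1 + k_d·θ_c) = 0.453 / (1 + 0.0850 × 9.03) = 0.453 / 1.768 = 0.2563 g VSS per g bCOD removed.
Substrate removed = Q·(S₀ − S) = 12400 m³/d × (541 − 3.42) g/m³ = 6.67×10^6 g/d = 6666 kg/d.
Biomass produced: P_X = Y_obs·Q·ΔS = 0.2563 × 6666 ≈ 1708 kg VSS/d.

P_X ≈ 1710 kg VSS/d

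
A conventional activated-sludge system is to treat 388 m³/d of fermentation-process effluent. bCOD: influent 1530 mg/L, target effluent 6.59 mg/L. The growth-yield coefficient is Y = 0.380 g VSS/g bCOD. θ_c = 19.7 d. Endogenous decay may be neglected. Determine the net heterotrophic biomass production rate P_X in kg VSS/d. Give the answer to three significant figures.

P_X ≈ 225 kg VSS/d

With endogenous decay neglected, the observed yield equals the true yield: Y_obs = Y = 0.380 g VSS/g bCOD.
Q·(S₀ − S) = 388 × (1530 − 6.59) × 10⁻³ = 591.1 kg/d removed.
Biomass produced: P_X = Y_obs·Q·ΔS = 0.3800 × 591.1 ≈ 224.6 kg VSS/d.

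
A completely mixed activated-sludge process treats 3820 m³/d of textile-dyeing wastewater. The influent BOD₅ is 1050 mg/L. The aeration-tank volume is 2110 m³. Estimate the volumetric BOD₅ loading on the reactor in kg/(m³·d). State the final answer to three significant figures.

Volumetric loading L_v = Q·S₀ / V = 3820 × 1050 g/m³ / 2110 m³ = 1901 g/(m³·d) = 1.901 kg BOD₅/(m³·d).

L_v ≈ 1.90 kg BOD₅/(m³·d)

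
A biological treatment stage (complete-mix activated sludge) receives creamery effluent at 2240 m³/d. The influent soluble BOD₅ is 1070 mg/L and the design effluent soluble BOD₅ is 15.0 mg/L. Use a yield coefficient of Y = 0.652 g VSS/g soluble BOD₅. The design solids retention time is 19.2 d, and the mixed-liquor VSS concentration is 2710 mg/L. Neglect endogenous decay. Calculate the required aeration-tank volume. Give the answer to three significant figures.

V·X = Y·Q·ΔS·θ_c gives V = 0.652 × 2240 × (1070 − 15.0) × 19.2 / 2710 = 10916 m³.

V ≈ 10900 m³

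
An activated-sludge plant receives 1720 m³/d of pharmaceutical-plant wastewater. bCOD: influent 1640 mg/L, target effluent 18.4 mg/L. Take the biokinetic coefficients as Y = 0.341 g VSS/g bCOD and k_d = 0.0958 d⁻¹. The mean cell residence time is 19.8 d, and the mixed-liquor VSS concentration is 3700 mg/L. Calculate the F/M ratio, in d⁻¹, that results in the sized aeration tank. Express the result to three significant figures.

Steady-state biomass mass balance: V·X·(1 + k_d·θ_c) = Y·Q·(S₀ − S)·θ_c, so V = 0.341 × 1720 × (1640 − 18.4) × 19.8 / [3700 × (1 + 0.0958 × 19.8)] = 1.88×10^7 / 10718 = 1757 m³.
F/M = applied load / biomass = Q·S₀/(V·X) = 1720 × 1640 / (1757 × 3700) = 0.4339 d⁻¹.

F/M ≈ 0.434 d⁻¹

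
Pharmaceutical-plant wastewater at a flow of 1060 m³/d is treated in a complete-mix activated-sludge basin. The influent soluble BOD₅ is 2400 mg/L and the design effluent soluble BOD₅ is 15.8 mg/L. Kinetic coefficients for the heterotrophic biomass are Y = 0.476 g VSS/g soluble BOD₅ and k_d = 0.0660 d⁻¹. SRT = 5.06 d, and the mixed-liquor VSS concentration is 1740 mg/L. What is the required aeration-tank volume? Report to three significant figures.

V ≈ 2620 m³

Rearranging the biomass balance for a CMAS with decay, V = Y·Q·ΔS·θ_c / [X·(1+k_d θ_c)] = 0.476 × 1060 × (2400 − 15.8) × 5.06 / [1740 × (1 + 0.0660 × 5.06)] = 6.09×10^6 / 2321 = 2622 m³.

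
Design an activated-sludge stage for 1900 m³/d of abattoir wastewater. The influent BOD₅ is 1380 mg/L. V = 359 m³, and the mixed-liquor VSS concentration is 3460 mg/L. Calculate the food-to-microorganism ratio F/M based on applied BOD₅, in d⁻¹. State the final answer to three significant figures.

F/M ≈ 2.11 d⁻¹

F/M = applied load / biomass = Q·S₀/(V·X) = 1900 × 1380 / (359.0 × 3460) = 2.111 d⁻¹.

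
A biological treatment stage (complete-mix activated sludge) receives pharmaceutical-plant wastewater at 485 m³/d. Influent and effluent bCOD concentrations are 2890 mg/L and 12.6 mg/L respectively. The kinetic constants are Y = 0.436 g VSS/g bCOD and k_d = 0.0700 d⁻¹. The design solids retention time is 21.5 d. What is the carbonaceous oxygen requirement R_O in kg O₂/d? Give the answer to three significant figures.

Correct the yield for decay: Y_obs = Y/(1 + k_d θ_c) = 0.436 / (1 + 0.0700 × 21.5) = 0.436 / 2.505 = 0.1741.
ΔS = 2890 − 12.6 = 2877 mg/L, so the substrate removal rate is 485 × 2877/1000 = 1396 kg bCOD/d.
P_X = Y_obs·Q·(S₀ − S) = 0.1741 × 1396 = 242.9 kg VSS/d.
R_O = Q·ΔS − 1.42 P_X = 1396 − 344.9 = 1051 kg O₂/d.

R_O ≈ 1050 kg O₂/d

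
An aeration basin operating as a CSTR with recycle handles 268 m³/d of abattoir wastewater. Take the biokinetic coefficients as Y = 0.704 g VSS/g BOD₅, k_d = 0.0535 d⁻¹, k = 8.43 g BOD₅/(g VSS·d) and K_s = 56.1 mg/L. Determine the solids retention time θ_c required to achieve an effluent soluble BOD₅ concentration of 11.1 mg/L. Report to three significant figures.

At the target effluent, Y k S/(K_s+S) = 0.704×8.43×11.1/67.20 = 0.9803 d⁻¹.
θ_c = 1/(μ − k_d) = 1/(0.9803 − 0.0535) = 1/0.9268 = 1.079 d.

θ_c ≈ 1.08 d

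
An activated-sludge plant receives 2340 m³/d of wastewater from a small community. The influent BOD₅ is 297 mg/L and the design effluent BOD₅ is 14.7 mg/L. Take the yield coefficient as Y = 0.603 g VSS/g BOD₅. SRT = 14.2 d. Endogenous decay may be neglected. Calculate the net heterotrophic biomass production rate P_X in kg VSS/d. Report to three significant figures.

With endogenous decay neglected, the observed yield equals the true yield: Y_obs = Y = 0.603 g VSS/g BOD₅.
Q·(S₀ − S) = 2340 × (297 − 14.7) × 10⁻³ = 660.6 kg/d removed.
P_X = Y_obs · Q(S₀ − S) = 0.6030 × 660.6 = 398.3 kg VSS/d.

P_X ≈ 398 kg VSS/d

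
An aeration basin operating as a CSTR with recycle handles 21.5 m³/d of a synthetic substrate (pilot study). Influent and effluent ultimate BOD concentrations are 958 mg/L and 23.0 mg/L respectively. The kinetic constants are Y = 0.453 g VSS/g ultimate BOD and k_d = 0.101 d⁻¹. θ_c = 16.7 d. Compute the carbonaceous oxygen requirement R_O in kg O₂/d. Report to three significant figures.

Observed yield with endogenous decay: Y_obs = Y / (1 + k_d·θ_c) = 0.453 / (1 + 0.101 × 16.7) = 0.453 / 2.687 = 0.1686 g VSS/g ultimate BOD.
ΔS = 958 − 23.0 = 935.0 mg/L, so the substrate removal rate is 21.5 × 935.0/1000 = 20.10 kg ultimate BOD/d.
Net sludge production P_X = 0.1686 × 20.10 = 3.389 kg VSS/d.
R_O = Q·ΔS − 1.42 P_X = 20.10 − 4.813 = 15.29 kg O₂/d.

R_O ≈ 15.3 kg O₂/d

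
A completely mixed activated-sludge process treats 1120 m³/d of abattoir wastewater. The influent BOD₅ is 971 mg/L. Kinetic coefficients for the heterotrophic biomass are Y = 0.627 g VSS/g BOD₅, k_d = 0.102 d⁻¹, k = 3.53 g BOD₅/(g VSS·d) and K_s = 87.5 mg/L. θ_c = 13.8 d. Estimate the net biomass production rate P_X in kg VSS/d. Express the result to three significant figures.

P_X ≈ 281 kg VSS/d

For a completely mixed reactor with recycle the Lawrence–McCarty relation gives S = K_s·(1 + k_d·θ_c) / [θ_c·(Y·k − k_d) − 1] = 87.5 × (1 + 0.102 × 13.8) / [13.8 × (0.627 × 3.53 − 0.102) − 1] = 210.7 / 28.14 = 7.487 mg/L.
Correct the yield for decay: Y_obs = Y/(1 + k_d θ_c) = 0.627 / (1 + 0.102 × 13.8) = 0.627 / 2.408 = 0.2604.
Mass of BOD₅ removed per day: Q(S₀ − S) = 1120 × 963.5 g/m³ = 1079 kg/d.
So the net sludge growth is P_X = 0.2604 × 1079 = 281.0 kg VSS/d.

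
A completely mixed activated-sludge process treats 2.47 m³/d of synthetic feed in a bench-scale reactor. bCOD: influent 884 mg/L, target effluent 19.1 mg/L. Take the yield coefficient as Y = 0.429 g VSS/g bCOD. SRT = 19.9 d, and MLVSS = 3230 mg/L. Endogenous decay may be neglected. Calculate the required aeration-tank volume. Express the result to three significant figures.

Biomass mass balance (decay neglected): V·X = Y·Q·(S₀ − S)·θ_c, so V = 0.429 × 2.47 × (884 − 19.1) × 19.9 / 3230 = 5.646 m³.

V ≈ 5.65 m³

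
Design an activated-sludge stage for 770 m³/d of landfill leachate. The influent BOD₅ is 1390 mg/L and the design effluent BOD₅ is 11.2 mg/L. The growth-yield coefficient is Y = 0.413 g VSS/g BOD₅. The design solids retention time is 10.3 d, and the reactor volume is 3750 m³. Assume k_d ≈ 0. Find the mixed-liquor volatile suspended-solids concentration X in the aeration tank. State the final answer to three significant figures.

X ≈ 1200 mg/L

X = Y·Q·ΔS·θ_c / V = 0.413 × 770 × (1390 − 11.2) × 10.3 / 3750 = 1204 mg/L.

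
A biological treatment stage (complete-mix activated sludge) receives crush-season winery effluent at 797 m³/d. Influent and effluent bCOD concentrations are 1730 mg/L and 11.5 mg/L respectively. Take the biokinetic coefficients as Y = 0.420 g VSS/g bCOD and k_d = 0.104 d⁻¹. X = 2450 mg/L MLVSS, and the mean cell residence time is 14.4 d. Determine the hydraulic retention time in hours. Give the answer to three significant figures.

Steady-state biomass mass balance: V·X·(1 + k_d·θ_c) = Y·Q·(S₀ − S)·θ_c, so V = 0.420 × 797 × (1730 − 11.5) × 14.4 / [2450 × (1 + 0.104 × 14.4)] = 8.28×10^6 / 6119 = 1354 m³.
τ = V/Q = 1354/797 = 1.699 d, or 40.76 h.

τ ≈ 40.8 h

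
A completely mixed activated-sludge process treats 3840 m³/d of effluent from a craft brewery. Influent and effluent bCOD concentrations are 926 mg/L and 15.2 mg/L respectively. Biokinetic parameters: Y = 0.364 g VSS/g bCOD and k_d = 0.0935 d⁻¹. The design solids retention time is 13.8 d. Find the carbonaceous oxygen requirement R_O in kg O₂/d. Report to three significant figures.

Observed yield with endogenous decay: Y_obs = Y / (1 + k_d·θ_c) = 0.364 / (1 + 0.0935 × 13.8) = 0.364 / 2.290 = 0.1589 g VSS/g bCOD.
ΔS = 926 − 15.2 = 910.8 mg/L, so the substrate removal rate is 3840 × 910.8/1000 = 3497 kg bCOD/d.
Net sludge production P_X = 0.1589 × 3497 = 555.9 kg VSS/d.
R_O = Q·ΔS − 1.42 P_X = 3497 − 789.3 = 2708 kg O₂/d.

R_O ≈ 2710 kg O₂/d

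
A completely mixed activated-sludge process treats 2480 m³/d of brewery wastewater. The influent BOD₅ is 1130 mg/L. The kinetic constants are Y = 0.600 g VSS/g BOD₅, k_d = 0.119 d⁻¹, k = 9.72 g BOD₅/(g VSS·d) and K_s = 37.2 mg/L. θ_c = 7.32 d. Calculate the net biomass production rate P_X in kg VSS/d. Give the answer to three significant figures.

From the Monod/SRT balance for a CMAS, S = K_s·(1+k_d θ_c)/[θ_c·(Y k − k_d) − 1] = 37.2 × (1 + 0.119 × 7.32) / [7.32 × (0.600 × 9.72 − 0.119) − 1] = 69.60 / 40.82 = 1.705 mg/L.
Correct the yield for decay: Y_obs = Y/(1 + k_d θ_c) = 0.600 / (1 + 0.119 × 7.32) = 0.600 / 1.871 = 0.3207.
Q·(S₀ − S) = 2480 × (1130 − 1.71) × 10⁻³ = 2798 kg/d removed.
So the net sludge growth is P_X = 0.3207 × 2798 = 897.3 kg VSS/d.

P_X ≈ 897 kg VSS/d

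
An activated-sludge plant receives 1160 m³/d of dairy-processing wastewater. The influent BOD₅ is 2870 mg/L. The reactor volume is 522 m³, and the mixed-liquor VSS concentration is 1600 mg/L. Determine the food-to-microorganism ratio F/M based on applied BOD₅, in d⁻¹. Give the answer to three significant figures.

F/M ≈ 3.99 d⁻¹

F/M = applied load / biomass = Q·S₀/(V·X) = 1160 × 2870 / (522.0 × 1600) = 3.986 d⁻¹.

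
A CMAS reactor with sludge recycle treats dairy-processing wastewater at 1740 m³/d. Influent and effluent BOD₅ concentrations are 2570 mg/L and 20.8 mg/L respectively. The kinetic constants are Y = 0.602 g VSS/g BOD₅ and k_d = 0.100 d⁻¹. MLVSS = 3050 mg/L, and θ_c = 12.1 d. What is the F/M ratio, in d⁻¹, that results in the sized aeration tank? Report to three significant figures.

Steady-state biomass mass balance: V·X·(1 + k_d·θ_c) = Y·Q·(S₀ − S)·θ_c, so V = 0.602 × 1740 × (2570 − 20.8) × 12.1 / [3050 × (1 + 0.100 × 12.1)] = 3.23×10^7 / 6740 = 4793 m³.
Food-to-microorganism ratio F/M = Q S₀ / (V X) = 1740 × 2570 / (4793 × 3050) = 0.3059 d⁻¹.

F/M ≈ 0.306 d⁻¹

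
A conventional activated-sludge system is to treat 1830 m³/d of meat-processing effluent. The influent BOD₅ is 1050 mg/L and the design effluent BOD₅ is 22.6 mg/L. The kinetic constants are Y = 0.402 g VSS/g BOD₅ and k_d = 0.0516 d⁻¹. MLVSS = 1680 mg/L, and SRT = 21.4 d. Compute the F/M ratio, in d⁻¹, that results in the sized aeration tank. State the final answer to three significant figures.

F/M ≈ 0.250 d⁻¹

From the SRT design equation V = Y Q (S₀−S) θ_c / [X (1 + k_d θ_c)] = 0.402 × 1830 × (1050 − 22.6) × 21.4 / [1680 × (1 + 0.0516 × 21.4)] = 1.62×10^7 / 3535 = 4575 m³.
Food-to-microorganism ratio F/M = Q S₀ / (V X) = 1830 × 1050 / (4575 × 1680) = 0.2500 d⁻¹.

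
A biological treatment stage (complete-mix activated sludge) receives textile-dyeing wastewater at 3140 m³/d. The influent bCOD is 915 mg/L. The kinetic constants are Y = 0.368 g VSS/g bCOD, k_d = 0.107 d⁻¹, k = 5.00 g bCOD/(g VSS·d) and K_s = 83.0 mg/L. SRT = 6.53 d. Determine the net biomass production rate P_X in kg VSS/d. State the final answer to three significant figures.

For a completely mixed reactor with recycle the Lawrence–McCarty relation gives S = K_s·(1 + k_d·θ_c) / [θ_c·(Y·k − k_d) − 1] = 83.0 × (1 + 0.107 × 6.53) / [6.53 × (0.368 × 5.00 − 0.107) − 1] = 141.0 / 10.32 = 13.67 mg/L.
Y_obs = Y / (1 + k_d θ_c) = 0.368 / (1 + 0.107 × 6.53) = 0.368 / 1.699 = 0.2166.
ΔS = 915 − 13.7 = 901.3 mg/L, so the substrate removal rate is 3140 × 901.3/1000 = 2830 kg bCOD/d.
So the net sludge growth is P_X = 0.2166 × 2830 = 613.1 kg VSS/d.

P_X ≈ 613 kg VSS/d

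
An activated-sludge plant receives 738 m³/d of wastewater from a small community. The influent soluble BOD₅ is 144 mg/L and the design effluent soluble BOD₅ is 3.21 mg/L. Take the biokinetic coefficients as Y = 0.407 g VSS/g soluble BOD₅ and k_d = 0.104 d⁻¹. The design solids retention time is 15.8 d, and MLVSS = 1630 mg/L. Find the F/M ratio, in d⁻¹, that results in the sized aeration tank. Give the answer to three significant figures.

Rearranging the biomass balance for a CMAS with decay, V = Y·Q·ΔS·θ_c / [X·(1+k_d θ_c)] = 0.407 × 738 × (144 − 3.21) × 15.8 / [1630 × (1 + 0.104 × 15.8)] = 6.68×10^5 / 4308 = 155.1 m³.
F/M = Q·S₀ / (V·X) = 738 × 144 / (155.1 × 1630) = 0.4204 g soluble BOD₅·(g VSS·d)⁻¹.

F/M ≈ 0.420 d⁻¹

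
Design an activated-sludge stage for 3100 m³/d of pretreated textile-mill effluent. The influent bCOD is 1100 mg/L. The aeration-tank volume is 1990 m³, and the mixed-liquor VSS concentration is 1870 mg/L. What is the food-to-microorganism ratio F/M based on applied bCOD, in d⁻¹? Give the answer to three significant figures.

F/M ≈ 0.916 d⁻¹

F/M = Q·S₀ / (V·X) = 3100 × 1100 / (1990 × 1870) = 0.9163 g bCOD·(g VSS·d)⁻¹.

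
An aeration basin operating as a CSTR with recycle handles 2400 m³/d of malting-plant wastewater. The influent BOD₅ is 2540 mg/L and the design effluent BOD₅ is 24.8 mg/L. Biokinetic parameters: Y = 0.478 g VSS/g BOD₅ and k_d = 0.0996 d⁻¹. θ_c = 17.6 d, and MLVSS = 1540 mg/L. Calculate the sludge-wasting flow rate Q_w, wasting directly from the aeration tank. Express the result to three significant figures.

From the SRT design equation V = Y Q (S₀−S) θ_c / [X (1 + k_d θ_c)] = 0.478 × 2400 × (2540 − 24.8) × 17.6 / [1540 × (1 + 0.0996 × 17.6)] = 5.08×10^7 / 4240 = 11979 m³.
Wasting from the aeration tank: Q_w = V / θ_c = 11979 / 17.6 = 680.6 m³/d.

Q_w ≈ 681 m³/d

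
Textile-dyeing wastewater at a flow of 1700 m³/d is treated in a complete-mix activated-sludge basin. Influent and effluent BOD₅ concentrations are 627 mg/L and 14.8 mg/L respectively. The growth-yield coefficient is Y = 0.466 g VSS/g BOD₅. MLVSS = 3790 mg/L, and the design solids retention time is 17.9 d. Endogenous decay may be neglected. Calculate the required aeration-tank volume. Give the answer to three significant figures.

With k_d = 0 the design equation reduces to V = Y Q (S₀−S) θ_c / X = 0.466 × 1700 × (627 − 14.8) × 17.9 / 3790 = 2291 m³.

V ≈ 2290 m³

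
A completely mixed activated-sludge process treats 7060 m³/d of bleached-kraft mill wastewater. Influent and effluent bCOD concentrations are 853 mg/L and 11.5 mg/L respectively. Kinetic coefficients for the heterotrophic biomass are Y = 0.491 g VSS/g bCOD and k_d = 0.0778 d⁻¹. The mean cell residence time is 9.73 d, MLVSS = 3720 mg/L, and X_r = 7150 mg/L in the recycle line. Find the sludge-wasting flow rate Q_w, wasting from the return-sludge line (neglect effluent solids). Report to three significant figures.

Q_w ≈ 232 m³/d

Rearranging the biomass balance for a CMAS with decay, V = Y·Q·ΔS·θ_c / [X·(1+k_d θ_c)] = 0.491 × 7060 × (853 − 11.5) × 9.73 / [3720 × (1 + 0.0778 × 9.73)] = 2.84×10^7 / 6536 = 4343 m³.
Q_w = (V·X)/(θ_c X_r) = 4343 × 3720 / (9.73 × 7150) = 232.2 m³/d.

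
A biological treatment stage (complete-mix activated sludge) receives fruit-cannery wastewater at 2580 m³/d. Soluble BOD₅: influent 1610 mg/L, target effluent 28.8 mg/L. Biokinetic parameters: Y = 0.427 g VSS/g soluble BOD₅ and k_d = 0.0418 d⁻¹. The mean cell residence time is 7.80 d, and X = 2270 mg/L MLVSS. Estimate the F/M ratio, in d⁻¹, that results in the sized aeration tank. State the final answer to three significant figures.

F/M ≈ 0.405 d⁻¹

Steady-state biomass mass balance: V·X·(1 + k_d·θ_c) = Y·Q·(S₀ − S)·θ_c, so V = 0.427 × 2580 × (1610 − 28.8) × 7.80 / [2270 × (1 + 0.0418 × 7.80)] = 1.36×10^7 / 3010 = 4514 m³.
F/M = applied load / biomass = Q·S₀/(V·X) = 2580 × 1610 / (4514 × 2270) = 0.4054 d⁻¹.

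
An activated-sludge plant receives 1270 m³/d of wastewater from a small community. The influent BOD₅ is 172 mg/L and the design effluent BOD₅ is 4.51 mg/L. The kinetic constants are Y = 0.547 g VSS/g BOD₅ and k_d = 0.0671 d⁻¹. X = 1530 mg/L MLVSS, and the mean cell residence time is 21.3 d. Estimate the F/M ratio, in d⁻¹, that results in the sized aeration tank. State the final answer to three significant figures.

Steady-state biomass mass balance: V·X·(1 + k_d·θ_c) = Y·Q·(S₀ − S)·θ_c, so V = 0.547 × 1270 × (172 − 4.51) × 21.3 / [1530 × (1 + 0.0671 × 21.3)] = 2.48×10^6 / 3717 = 666.8 m³.
F/M = Q·S₀ / (V·X) = 1270 × 172 / (666.8 × 1530) = 0.2141 g BOD₅·(g VSS·d)⁻¹.

F/M ≈ 0.214 d⁻¹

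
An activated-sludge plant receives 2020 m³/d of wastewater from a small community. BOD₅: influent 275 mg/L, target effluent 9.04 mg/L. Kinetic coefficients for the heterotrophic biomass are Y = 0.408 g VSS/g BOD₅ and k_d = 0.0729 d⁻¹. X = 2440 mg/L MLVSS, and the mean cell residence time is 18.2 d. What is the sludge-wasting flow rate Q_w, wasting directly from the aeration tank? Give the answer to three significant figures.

Q_w ≈ 38.6 m³/d

Rearranging the biomass balance for a CMAS with decay, V = Y·Q·ΔS·θ_c / [X·(1+k_d θ_c)] = 0.408 × 2020 × (275 − 9.04) × 18.2 / [2440 × (1 + 0.0729 × 18.2)] = 3.99×10^6 / 5677 = 702.7 m³.
With mixed-liquor wasting, θ_c = V/Q_w, so Q_w = V/θ_c = 702.7/18.2 = 38.61 m³/d.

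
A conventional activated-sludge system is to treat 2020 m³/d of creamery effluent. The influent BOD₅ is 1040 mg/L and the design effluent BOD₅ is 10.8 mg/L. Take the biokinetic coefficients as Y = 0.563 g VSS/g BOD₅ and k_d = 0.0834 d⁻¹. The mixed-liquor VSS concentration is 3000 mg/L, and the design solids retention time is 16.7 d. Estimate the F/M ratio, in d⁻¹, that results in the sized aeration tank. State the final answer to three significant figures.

From the SRT design equation V = Y Q (S₀−S) θ_c / [X (1 + k_d θ_c)] = 0.563 × 2020 × (1040 − 10.8) × 16.7 / [3000 × (1 + 0.0834 × 16.7)] = 1.95×10^7 / 7178 = 2723 m³.
F/M = applied load / biomass = Q·S₀/(V·X) = 2020 × 1040 / (2723 × 3000) = 0.2572 d⁻¹.

F/M ≈ 0.257 d⁻¹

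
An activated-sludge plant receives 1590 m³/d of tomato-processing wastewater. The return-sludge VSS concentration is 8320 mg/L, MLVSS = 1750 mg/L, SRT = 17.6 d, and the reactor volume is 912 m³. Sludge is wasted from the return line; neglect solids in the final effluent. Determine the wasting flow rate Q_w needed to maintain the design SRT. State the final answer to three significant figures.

Q_w ≈ 10.9 m³/d

θ_c = V·X/(Q_w·X_r) when wasting from the recycle, so Q_w = V·X/(θ_c·X_r) = 912.0 × 1750 / (17.6 × 8320) = 10.90 m³/d.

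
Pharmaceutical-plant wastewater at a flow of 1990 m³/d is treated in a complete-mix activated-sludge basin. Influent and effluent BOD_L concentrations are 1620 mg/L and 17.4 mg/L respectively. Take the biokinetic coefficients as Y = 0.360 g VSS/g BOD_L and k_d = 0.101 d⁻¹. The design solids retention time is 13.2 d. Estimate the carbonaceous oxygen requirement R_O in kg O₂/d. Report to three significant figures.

R_O ≈ 2490 kg O₂/d

The observed yield is Y_obs = Y/(1 + k_d·θ_c) = 0.360 / (1 + 0.101 × 13.2) = 0.360 / 2.333 = 0.1543 g VSS per g BOD_L removed.
Mass of BOD_L removed per day: Q(S₀ − S) = 1990 × 1603 g/m³ = 3189 kg/d.
Net sludge production P_X = 0.1543 × 3189 = 492.1 kg VSS/d.
R_O = Q·ΔS − 1.42 P_X = 3189 − 698.7 = 2490 kg O₂/d.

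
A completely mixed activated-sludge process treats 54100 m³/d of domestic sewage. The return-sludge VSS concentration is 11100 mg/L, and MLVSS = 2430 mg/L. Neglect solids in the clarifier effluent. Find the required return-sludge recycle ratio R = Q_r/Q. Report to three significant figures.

Solids balance on the clarifier gives (1+R)X = R·X_r, so R = X/(X_r − X) = 2430 / (11100 − 2430) = 0.2803.

R ≈ 0.280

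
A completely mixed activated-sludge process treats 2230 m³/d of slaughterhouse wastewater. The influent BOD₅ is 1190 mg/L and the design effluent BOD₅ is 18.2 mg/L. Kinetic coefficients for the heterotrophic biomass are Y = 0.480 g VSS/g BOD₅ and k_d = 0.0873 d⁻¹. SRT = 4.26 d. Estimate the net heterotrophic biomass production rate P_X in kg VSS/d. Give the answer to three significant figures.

P_X ≈ 914 kg VSS/d

Y_obs = Y / (1 + k_d θ_c) = 0.480 / (1 + 0.0873 × 4.26) = 0.480 / 1.372 = 0.3499.
Mass of BOD₅ removed per day: Q(S₀ − S) = 2230 × 1172 g/m³ = 2613 kg/d.
Biomass produced: P_X = Y_obs·Q·ΔS = 0.3499 × 2613 ≈ 914.3 kg VSS/d.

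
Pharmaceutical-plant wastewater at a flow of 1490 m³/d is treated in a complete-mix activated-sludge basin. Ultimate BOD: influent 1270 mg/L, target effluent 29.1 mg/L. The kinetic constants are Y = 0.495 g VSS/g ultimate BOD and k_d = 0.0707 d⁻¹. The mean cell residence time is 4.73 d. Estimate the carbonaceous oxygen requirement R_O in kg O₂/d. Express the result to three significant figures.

R_O ≈ 875 kg O₂/d

Correct the yield for decay: Y_obs = Y/(1 + k_d θ_c) = 0.495 / (1 + 0.0707 × 4.73) = 0.495 / 1.334 = 0.3710.
Mass of ultimate BOD removed per day: Q(S₀ − S) = 1490 × 1241 g/m³ = 1849 kg/d.
P_X = Y_obs·Q·(S₀ − S) = 0.3710 × 1849 = 685.9 kg VSS/d.
Carbonaceous O₂ demand = substrate oxidised − cell-mass equivalent = 1849 − 1.42 × 685.9 = 875.0 kg O₂/d.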